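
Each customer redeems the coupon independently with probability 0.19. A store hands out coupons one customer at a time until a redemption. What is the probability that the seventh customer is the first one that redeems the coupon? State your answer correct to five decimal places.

Geometric (trials to first success), p = 0.19.
P(Y = 7) = (1−p)^6 · p = 0.28243 · 0.19 = 0.0536616

0.05366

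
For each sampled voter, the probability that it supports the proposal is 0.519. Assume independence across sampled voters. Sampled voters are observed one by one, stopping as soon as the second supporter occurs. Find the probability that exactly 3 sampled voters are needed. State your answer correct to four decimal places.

0.2591

Y = trial on which the second success occurs; negative binomial, r=2, p=0.519.
P(Y=3) = C(2,1) · p^2 · (1−p)^1
= 2 · 0.26936 · 0.481 = 0.259125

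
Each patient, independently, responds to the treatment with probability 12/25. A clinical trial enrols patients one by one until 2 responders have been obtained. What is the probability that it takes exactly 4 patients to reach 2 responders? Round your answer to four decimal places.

Y = trial on which the second success occurs; negative binomial, r=2, p=0.48.
P(Y=4) = C(3,1) · p^2 · (1−p)^2
= 3 · 0.2304 · 0.2704 = 0.186900

0.1869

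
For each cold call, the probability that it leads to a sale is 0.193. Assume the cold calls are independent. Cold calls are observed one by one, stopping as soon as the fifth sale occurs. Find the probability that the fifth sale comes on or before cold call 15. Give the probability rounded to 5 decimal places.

Finishing within 15 cold calls ⇔ at least 5 successes in the first 15. With X ~ Binomial(15, 0.193), P(Y ≤ 15) = 1 − P(X ≤ 4).
  k=0: C(15,0)·0.193^0·0.807^15 = 0.0400962
  k=1: C(15,1)·0.193^1·0.807^14 = 0.1438395
  k=2: C(15,2)·0.193^2·0.807^13 = 0.2408019
  k=3: C(15,3)·0.193^3·0.807^12 = 0.2495547
  k=4: C(15,4)·0.193^4·0.807^11 = 0.1790485
1 − 0.8533407 = 0.1466593

0.14666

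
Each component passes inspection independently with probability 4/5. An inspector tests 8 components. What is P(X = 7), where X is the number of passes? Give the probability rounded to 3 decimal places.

0.336

X ~ Binomial(n=8, p=0.80).
P(X=7) = C(8,7) · p^7 · (1−p)^1
= 8 · 0.20972 · 0.2 = 0.33554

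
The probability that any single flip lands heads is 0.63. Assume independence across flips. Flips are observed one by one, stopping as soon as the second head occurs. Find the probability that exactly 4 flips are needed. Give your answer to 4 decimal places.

Y = trial on which the second success occurs; negative binomial, r=2, p=0.63.
P(Y=4) = C(3,1) · p^2 · (1−p)^2
= 3 · 0.3969 · 0.1369 = 0.163007

0.1630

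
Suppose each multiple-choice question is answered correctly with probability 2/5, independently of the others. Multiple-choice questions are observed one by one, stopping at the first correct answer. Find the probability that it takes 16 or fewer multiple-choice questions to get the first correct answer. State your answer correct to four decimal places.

Y = number of multiple-choice questions to the first success; geometric, p = 0.40.
P(Y ≤ 16) = 1 − (1−p)^16 = 1 − 0.000282 = 0.999718

0.9997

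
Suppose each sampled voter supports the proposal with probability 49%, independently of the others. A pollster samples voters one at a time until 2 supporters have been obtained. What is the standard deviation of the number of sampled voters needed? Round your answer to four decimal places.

Y = total sampled voters until the second success; negative binomial with r=2, p=0.49.
SD(Y) = √[r(1−p)/p²] = √(4.248230) = 2.061123

2.0611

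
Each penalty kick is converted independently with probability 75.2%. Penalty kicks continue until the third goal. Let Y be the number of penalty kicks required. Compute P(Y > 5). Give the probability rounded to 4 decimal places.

0.1014

Needing more than 5 penalty kicks ⇔ fewer than 3 successes in the first 5. With X ~ Binomial(5, 0.752), P(Y > 5) = P(X ≤ 2).
  k=0: C(5,0)·0.752^0·0.248^5 = 0.000938
  k=1: C(5,1)·0.752^1·0.248^4 = 0.014223
  k=2: C(5,2)·0.752^2·0.248^3 = 0.086256
P(X ≤ 2) = 0.101418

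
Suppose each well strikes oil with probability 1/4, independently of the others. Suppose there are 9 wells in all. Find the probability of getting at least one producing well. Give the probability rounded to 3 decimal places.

P(at least one) = 1 − P(none) = 1 − (1 − 0.25)^9
= 1 − 0.07508 = 0.92492

0.925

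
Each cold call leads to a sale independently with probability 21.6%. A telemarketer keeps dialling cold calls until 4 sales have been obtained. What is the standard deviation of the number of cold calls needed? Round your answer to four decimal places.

8.1985

Y = total cold calls until the fourth success; negative binomial with r=4, p=0.216.
SD(Y) = √[r(1−p)/p²] = √(67.215364) = 8.198498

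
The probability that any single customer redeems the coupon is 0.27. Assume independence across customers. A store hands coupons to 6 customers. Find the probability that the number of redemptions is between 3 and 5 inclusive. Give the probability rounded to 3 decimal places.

0.202

X ~ Binomial(6, 0.27); P(3 ≤ X ≤ 5) = Σ C(6,k) p^k (1−p)^(6−k) over k:
  k=3: C(6,3)·0.27^3·0.73^3 = 0.15314
  k=4: C(6,4)·0.27^4·0.73^2 = 0.04248
  k=5: C(6,5)·0.27^5·0.73^1 = 0.00628
Total = 0.20191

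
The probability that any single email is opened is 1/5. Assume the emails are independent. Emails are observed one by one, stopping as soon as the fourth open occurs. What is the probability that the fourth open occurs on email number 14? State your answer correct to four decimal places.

0.0491

Y = trial on which the fourth success occurs; negative binomial, r=4, p=0.20.
P(Y=14) = C(13,3) · p^4 · (1−p)^10
= 286 · 0.0016 · 0.10737 = 0.049134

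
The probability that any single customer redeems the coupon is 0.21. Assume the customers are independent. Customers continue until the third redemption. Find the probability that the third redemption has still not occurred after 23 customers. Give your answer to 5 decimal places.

0.11046

Needing more than 23 customers ⇔ fewer than 3 successes in the first 23. With X ~ Binomial(23, 0.21), P(Y > 23) = P(X ≤ 2).
  k=0: C(23,0)·0.21^0·0.79^23 = 0.0044200
  k=1: C(23,1)·0.21^1·0.79^22 = 0.0270236
  k=2: C(23,2)·0.21^2·0.79^21 = 0.0790184
P(X ≤ 2) = 0.1104620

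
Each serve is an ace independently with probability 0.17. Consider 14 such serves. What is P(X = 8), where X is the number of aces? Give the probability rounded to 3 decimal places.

X ~ Binomial(n=14, p=0.17).
P(X=8) = C(14,8) · p^8 · (1−p)^6
= 3003 · 6.9758e-07 · 0.32694 = 0.00068

0.001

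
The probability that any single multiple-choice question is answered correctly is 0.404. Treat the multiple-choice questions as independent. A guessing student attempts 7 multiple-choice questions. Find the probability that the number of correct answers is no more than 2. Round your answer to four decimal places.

X ~ Binomial(7, 0.404); P(X ≤ 2) = Σ C(7,k) p^k (1−p)^(7−k) over k:
  k=0: C(7,0)·0.404^0·0.596^7 = 0.026713
  k=1: C(7,1)·0.404^1·0.596^6 = 0.126753
  k=2: C(7,2)·0.404^2·0.596^5 = 0.257759
Total = 0.411224

0.4112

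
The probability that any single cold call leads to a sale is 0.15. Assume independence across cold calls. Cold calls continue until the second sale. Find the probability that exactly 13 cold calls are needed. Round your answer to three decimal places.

Y = trial on which the second success occurs; negative binomial, r=2, p=0.15.
P(Y=13) = C(12,1) · p^2 · (1−p)^11
= 12 · 0.0225 · 0.16734 = 0.04518

0.045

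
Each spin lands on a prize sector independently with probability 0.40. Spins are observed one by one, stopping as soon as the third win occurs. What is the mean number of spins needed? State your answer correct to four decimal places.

7.5000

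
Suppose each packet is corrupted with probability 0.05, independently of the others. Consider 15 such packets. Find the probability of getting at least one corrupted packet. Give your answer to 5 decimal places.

0.53671

P(at least one) = 1 − P(none) = 1 − (1 − 0.05)^15
= 1 − 0.4632912 = 0.5367088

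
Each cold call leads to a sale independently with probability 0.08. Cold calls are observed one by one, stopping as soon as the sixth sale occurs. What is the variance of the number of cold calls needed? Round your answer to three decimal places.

862.500

Y = total cold calls until the sixth success; negative binomial with r=6, p=0.08.
Var(Y) = r(1−p)/p² = 6·0.92 / 0.08² = 862.50000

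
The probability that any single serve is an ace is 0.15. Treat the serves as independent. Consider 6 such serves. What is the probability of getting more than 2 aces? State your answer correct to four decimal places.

0.0473

X ~ Binomial(6, 0.15); P(X ≥ 3) = Σ C(6,k) p^k (1−p)^(6−k) over k:
  k=3: C(6,3)·0.15^3·0.85^3 = 0.041453
  k=4: C(6,4)·0.15^4·0.85^2 = 0.005486
  k=5: C(6,5)·0.15^5·0.85^1 = 0.000387
  k=6: C(6,6)·0.15^6·0.85^0 = 0.000011
Total = 0.047339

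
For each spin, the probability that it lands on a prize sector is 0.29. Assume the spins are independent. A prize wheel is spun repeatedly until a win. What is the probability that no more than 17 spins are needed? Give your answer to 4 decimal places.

0.9970

Y = number of spins to the first success; geometric, p = 0.29.
P(Y ≤ 17) = 1 − (1−p)^17 = 1 − 0.002961 = 0.997039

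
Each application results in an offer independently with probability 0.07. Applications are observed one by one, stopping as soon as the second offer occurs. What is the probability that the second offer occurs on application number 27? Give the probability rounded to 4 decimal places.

Y = trial on which the second success occurs; negative binomial, r=2, p=0.07.
P(Y=27) = C(26,1) · p^2 · (1−p)^25
= 26 · 0.0049 · 0.16296 = 0.020761

0.0208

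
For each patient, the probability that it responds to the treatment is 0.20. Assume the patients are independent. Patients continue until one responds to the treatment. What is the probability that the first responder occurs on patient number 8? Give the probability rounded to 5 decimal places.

Geometric (trials to first success), p = 0.20.
P(Y = 8) = (1−p)^7 · p = 0.20972 · 0.20 = 0.0419430

0.04194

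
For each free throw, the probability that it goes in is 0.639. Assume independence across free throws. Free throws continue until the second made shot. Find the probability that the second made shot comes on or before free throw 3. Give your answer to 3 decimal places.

Finishing within 3 free throws ⇔ at least 2 successes in the first 3. With X ~ Binomial(3, 0.639), P(Y ≤ 3) = 1 − P(X ≤ 1).
  k=0: C(3,0)·0.639^0·0.361^3 = 0.04705
  k=1: C(3,1)·0.639^1·0.361^2 = 0.24983
1 − 0.29687 = 0.70313

0.703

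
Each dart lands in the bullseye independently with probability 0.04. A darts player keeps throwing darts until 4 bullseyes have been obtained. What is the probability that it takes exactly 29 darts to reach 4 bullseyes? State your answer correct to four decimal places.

0.0030

Y = trial on which the fourth success occurs; negative binomial, r=4, p=0.04.
P(Y=29) = C(28,3) · p^4 · (1−p)^25
= 3276 · 2.56e-06 · 0.3604 = 0.003022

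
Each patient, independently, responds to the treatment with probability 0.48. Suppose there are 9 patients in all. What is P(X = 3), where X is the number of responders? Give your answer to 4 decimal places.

X ~ Binomial(n=9, p=0.48).
P(X=3) = C(9,3) · p^3 · (1−p)^6
= 84 · 0.11059 · 0.019771 = 0.183664

0.1837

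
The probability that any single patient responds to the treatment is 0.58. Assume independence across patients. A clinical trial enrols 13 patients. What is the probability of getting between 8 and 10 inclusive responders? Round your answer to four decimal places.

X ~ Binomial(13, 0.58); P(8 ≤ X ≤ 10) = Σ C(13,k) p^k (1−p)^(13−k) over k:
  k=8: C(13,8)·0.58^8·0.42^5 = 0.215402
  k=9: C(13,9)·0.58^9·0.42^4 = 0.165255
  k=10: C(13,10)·0.58^10·0.42^3 = 0.091284
Total = 0.471941

0.4719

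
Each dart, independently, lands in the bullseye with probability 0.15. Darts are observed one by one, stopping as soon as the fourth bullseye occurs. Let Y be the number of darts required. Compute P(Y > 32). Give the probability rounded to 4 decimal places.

Needing more than 32 darts ⇔ fewer than 4 successes in the first 32. With X ~ Binomial(32, 0.15), P(Y > 32) = P(X ≤ 3).
  k=0: C(32,0)·0.15^0·0.85^32 = 0.005513
  k=1: C(32,1)·0.15^1·0.85^31 = 0.031133
  k=2: C(32,2)·0.15^2·0.85^30 = 0.085159
  k=3: C(32,3)·0.15^3·0.85^29 = 0.150281
P(X ≤ 3) = 0.272087

0.2721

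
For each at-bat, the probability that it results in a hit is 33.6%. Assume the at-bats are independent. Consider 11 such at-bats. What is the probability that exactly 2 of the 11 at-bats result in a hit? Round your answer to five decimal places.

X ~ Binomial(n=11, p=0.336).
P(X=2) = C(11,2) · p^2 · (1−p)^9
= 55 · 0.1129 · 0.025091 = 0.1557952

0.15580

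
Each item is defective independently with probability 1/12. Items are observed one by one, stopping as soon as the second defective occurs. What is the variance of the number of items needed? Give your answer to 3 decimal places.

264.000

Y = total items until the second success; negative binomial with r=2, p=0.083333.
Var(Y) = r(1−p)/p² = 2·0.916667 / 0.083333² = 264.00000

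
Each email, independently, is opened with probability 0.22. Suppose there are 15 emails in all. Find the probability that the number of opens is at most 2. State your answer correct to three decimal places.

0.327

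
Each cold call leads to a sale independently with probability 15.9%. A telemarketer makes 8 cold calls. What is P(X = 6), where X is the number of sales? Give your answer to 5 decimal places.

X ~ Binomial(n=8, p=0.159).
P(X=6) = C(8,6) · p^6 · (1−p)^2
= 28 · 1.6158e-05 · 0.70728 = 0.0003200

0.00032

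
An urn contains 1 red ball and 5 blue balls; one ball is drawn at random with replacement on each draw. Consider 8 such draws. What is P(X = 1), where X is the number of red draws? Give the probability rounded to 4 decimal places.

0.3721

X ~ Binomial(n=8, p=0.166667).
P(X=1) = C(8,1) · p^1 · (1−p)^7
= 8 · 0.16667 · 0.27908 = 0.372109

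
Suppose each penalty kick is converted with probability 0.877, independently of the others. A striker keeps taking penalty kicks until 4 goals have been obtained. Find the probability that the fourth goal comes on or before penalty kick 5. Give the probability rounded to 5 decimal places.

0.88261

Finishing within 5 penalty kicks ⇔ at least 4 successes in the first 5. With X ~ Binomial(5, 0.877), P(Y ≤ 5) = 1 − P(X ≤ 3).
  k=0: C(5,0)·0.877^0·0.123^5 = 0.0000282
  k=1: C(5,1)·0.877^1·0.123^4 = 0.0010037
  k=2: C(5,2)·0.877^2·0.123^3 = 0.0143125
  k=3: C(5,3)·0.877^3·0.123^2 = 0.1020491
1 − 0.1173933 = 0.8826067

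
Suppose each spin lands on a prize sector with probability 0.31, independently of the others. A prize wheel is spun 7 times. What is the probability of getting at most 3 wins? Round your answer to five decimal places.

X ~ Binomial(7, 0.31); P(X ≤ 3) = Σ C(7,k) p^k (1−p)^(7−k) over k:
  k=0: C(7,0)·0.31^0·0.69^7 = 0.0744635
  k=1: C(7,1)·0.31^1·0.69^6 = 0.2341824
  k=2: C(7,2)·0.31^2·0.69^5 = 0.3156372
  k=3: C(7,3)·0.31^3·0.69^4 = 0.2363467
Total = 0.8606298

0.86063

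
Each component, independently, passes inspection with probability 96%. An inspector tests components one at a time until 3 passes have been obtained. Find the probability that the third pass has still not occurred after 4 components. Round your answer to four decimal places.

Needing more than 4 components ⇔ fewer than 3 successes in the first 4. With X ~ Binomial(4, 0.96), P(Y > 4) = P(X ≤ 2).
  k=0: C(4,0)·0.96^0·0.04^4 = 0.000003
  k=1: C(4,1)·0.96^1·0.04^3 = 0.000246
  k=2: C(4,2)·0.96^2·0.04^2 = 0.008847
P(X ≤ 2) = 0.009096

0.0091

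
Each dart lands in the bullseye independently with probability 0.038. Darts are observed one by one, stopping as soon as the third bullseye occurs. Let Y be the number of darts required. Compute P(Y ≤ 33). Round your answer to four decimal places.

0.1291

Finishing within 33 darts ⇔ at least 3 successes in the first 33. With X ~ Binomial(33, 0.038), P(Y ≤ 33) = 1 − P(X ≤ 2).
  k=0: C(33,0)·0.038^0·0.962^33 = 0.278469
  k=1: C(33,1)·0.038^1·0.962^32 = 0.362994
  k=2: C(33,2)·0.038^2·0.962^31 = 0.229418
1 − 0.870882 = 0.129118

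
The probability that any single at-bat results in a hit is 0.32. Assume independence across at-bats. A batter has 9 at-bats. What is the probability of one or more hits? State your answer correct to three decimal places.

0.969

P(at least one) = 1 − P(none) = 1 − (1 − 0.32)^9
= 1 − 0.03109 = 0.96891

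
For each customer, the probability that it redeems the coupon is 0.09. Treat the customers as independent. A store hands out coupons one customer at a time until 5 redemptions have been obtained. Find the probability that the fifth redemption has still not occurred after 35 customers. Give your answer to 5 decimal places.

0.79682

Needing more than 35 customers ⇔ fewer than 5 successes in the first 35. With X ~ Binomial(35, 0.09), P(Y > 35) = P(X ≤ 4).
  k=0: C(35,0)·0.09^0·0.91^35 = 0.0368510
  k=1: C(35,1)·0.09^1·0.91^34 = 0.1275610
  k=2: C(35,2)·0.09^2·0.91^33 = 0.2144707
  k=3: C(35,3)·0.09^3·0.91^32 = 0.2333252
  k=4: C(35,4)·0.09^4·0.91^31 = 0.1846090
P(X ≤ 4) = 0.7968169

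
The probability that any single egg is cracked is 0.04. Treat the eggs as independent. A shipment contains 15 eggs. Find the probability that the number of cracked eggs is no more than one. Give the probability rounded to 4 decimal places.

X ~ Binomial(15, 0.04); P(X ≤ 1) = Σ C(15,k) p^k (1−p)^(15−k) over k:
  k=0: C(15,0)·0.04^0·0.96^15 = 0.542086
  k=1: C(15,1)·0.04^1·0.96^14 = 0.338804
Total = 0.880890

0.8809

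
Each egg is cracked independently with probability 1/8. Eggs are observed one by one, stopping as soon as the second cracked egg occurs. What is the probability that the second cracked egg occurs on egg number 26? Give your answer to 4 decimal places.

0.0158

Y = trial on which the second success occurs; negative binomial, r=2, p=0.125.
P(Y=26) = C(25,1) · p^2 · (1−p)^24
= 25 · 0.015625 · 0.040569 = 0.015847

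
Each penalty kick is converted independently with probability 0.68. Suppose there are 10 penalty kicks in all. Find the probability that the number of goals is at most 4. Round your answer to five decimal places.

X ~ Binomial(10, 0.68); P(X ≤ 4) = Σ C(10,k) p^k (1−p)^(10−k) over k:
  k=0: C(10,0)·0.68^0·0.32^10 = 0.0000113
  k=1: C(10,1)·0.68^1·0.32^9 = 0.0002393
  k=2: C(10,2)·0.68^2·0.32^8 = 0.0022879
  k=3: C(10,3)·0.68^3·0.32^7 = 0.0129646
  k=4: C(10,4)·0.68^4·0.32^6 = 0.0482120
Total = 0.0637149

0.06371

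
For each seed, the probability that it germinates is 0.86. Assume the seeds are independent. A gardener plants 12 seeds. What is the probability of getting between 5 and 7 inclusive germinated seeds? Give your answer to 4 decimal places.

X ~ Binomial(12, 0.86); P(5 ≤ X ≤ 7) = Σ C(12,k) p^k (1−p)^(12−k) over k:
  k=5: C(12,5)·0.86^5·0.14^7 = 0.000393
  k=6: C(12,6)·0.86^6·0.14^6 = 0.002815
  k=7: C(12,7)·0.86^7·0.14^5 = 0.014820
Total = 0.018028

0.0180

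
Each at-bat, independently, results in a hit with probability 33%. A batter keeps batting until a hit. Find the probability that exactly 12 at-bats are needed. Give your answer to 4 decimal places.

Geometric (trials to first success), p = 0.33.
P(Y = 12) = (1−p)^11 · p = 0.012213 · 0.33 = 0.004030

0.0040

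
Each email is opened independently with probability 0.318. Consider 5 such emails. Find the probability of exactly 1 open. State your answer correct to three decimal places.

X ~ Binomial(n=5, p=0.318).
P(X=1) = C(5,1) · p^1 · (1−p)^4
= 5 · 0.318 · 0.21634 = 0.34398

0.344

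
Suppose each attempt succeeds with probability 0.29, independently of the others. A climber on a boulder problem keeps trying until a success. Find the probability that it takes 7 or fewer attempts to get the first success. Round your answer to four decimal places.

Y = number of attempts to the first success; geometric, p = 0.29.
P(Y ≤ 7) = 1 − (1−p)^7 = 1 − 0.090951 = 0.909049

0.9090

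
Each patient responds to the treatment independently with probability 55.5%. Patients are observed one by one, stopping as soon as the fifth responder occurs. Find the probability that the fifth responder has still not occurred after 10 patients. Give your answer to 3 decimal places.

0.251

Needing more than 10 patients ⇔ fewer than 5 successes in the first 10. With X ~ Binomial(10, 0.555), P(Y > 10) = P(X ≤ 4).
  k=0: C(10,0)·0.555^0·0.445^10 = 0.00030
  k=1: C(10,1)·0.555^1·0.445^9 = 0.00380
  k=2: C(10,2)·0.555^2·0.445^8 = 0.02131
  k=3: C(10,3)·0.555^3·0.445^7 = 0.07089
  k=4: C(10,4)·0.555^4·0.445^6 = 0.15472
P(X ≤ 4) = 0.25103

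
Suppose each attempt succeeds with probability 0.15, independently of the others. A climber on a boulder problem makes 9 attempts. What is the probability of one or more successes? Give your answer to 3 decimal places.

0.768

P(at least one) = 1 − P(none) = 1 − (1 − 0.15)^9
= 1 − 0.23162 = 0.76838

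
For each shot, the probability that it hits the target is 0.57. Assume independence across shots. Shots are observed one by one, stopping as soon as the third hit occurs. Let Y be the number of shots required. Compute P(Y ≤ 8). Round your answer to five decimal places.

Finishing within 8 shots ⇔ at least 3 successes in the first 8. With X ~ Binomial(8, 0.57), P(Y ≤ 8) = 1 − P(X ≤ 2).
  k=0: C(8,0)·0.57^0·0.43^8 = 0.0011688
  k=1: C(8,1)·0.57^1·0.43^7 = 0.0123949
  k=2: C(8,2)·0.57^2·0.43^6 = 0.0575067
1 − 0.0710705 = 0.9289295

0.92893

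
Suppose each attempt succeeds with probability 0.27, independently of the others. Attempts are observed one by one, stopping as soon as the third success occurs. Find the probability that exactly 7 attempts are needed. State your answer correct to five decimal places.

0.08384

Y = trial on which the third success occurs; negative binomial, r=3, p=0.27.
P(Y=7) = C(6,2) · p^3 · (1−p)^4
= 15 · 0.019683 · 0.28398 = 0.0838444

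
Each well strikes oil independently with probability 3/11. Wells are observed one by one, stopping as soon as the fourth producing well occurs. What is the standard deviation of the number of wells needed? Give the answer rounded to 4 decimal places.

6.2539

Y = total wells until the fourth success; negative binomial with r=4, p=0.272727.
SD(Y) = √[r(1−p)/p²] = √(39.111111) = 6.253888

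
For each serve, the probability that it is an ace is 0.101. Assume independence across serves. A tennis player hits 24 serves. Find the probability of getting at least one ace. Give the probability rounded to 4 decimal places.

0.9223

P(at least one) = 1 − P(none) = 1 − (1 − 0.101)^24
= 1 − 0.077666 = 0.922334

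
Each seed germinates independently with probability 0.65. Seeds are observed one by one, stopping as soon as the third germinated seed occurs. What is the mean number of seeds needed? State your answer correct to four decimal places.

4.6154

Y = total seeds until the third success; negative binomial with r=3, p=0.65.
E[Y] = r / p = 3 / 0.65 = 4.615385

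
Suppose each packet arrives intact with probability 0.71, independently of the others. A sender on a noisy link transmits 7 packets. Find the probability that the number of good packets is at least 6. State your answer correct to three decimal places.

0.351

X ~ Binomial(7, 0.71); P(X ≥ 6) = Σ C(7,k) p^k (1−p)^(7−k) over k:
  k=6: C(7,6)·0.71^6·0.29^1 = 0.26004
  k=7: C(7,7)·0.71^7·0.29^0 = 0.09095
Total = 0.35099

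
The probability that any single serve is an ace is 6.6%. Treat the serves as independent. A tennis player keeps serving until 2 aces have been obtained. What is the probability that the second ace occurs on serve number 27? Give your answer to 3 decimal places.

Y = trial on which the second success occurs; negative binomial, r=2, p=0.066.
P(Y=27) = C(26,1) · p^2 · (1−p)^25
= 26 · 0.004356 · 0.18141 = 0.02055

0.021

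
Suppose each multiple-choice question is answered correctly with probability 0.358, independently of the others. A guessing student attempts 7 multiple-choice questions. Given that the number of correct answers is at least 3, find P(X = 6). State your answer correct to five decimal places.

X ~ Binomial(7, 0.358). Want P(X=6 | X≥3) = P(X=6) / P(X≥3).
P(X=6) = C(7,6)·0.358^6·0.642^1 = 0.0094609
P(X≥3) = 1 − 0.0449516 − 0.1754653 − 0.2935354 = 0.4860477
Ratio = 0.0094609 / 0.4860477 = 0.0194649

0.01946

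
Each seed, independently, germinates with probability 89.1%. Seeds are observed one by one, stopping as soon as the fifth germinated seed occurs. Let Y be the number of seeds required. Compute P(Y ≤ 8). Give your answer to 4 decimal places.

Finishing within 8 seeds ⇔ at least 5 successes in the first 8. With X ~ Binomial(8, 0.891), P(Y ≤ 8) = 1 − P(X ≤ 4).
  k=0: C(8,0)·0.891^0·0.109^8 = 0.000000
  k=1: C(8,1)·0.891^1·0.109^7 = 0.000001
  k=2: C(8,2)·0.891^2·0.109^6 = 0.000037
  k=3: C(8,3)·0.891^3·0.109^5 = 0.000609
  k=4: C(8,4)·0.891^4·0.109^4 = 0.006228
1 − 0.006876 = 0.993124

0.9931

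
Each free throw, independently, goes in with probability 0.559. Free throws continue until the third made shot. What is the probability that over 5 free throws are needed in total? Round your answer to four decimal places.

Needing more than 5 free throws ⇔ fewer than 3 successes in the first 5. With X ~ Binomial(5, 0.559), P(Y > 5) = P(X ≤ 2).
  k=0: C(5,0)·0.559^0·0.441^5 = 0.016680
  k=1: C(5,1)·0.559^1·0.441^4 = 0.105715
  k=2: C(5,2)·0.559^2·0.441^3 = 0.268003
P(X ≤ 2) = 0.390398

0.3904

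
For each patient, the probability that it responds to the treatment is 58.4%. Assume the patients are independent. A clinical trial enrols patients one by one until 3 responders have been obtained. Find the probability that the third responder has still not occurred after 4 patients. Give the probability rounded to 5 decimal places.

0.55225

Needing more than 4 patients ⇔ fewer than 3 successes in the first 4. With X ~ Binomial(4, 0.584), P(Y > 4) = P(X ≤ 2).
  k=0: C(4,0)·0.584^0·0.416^4 = 0.0299484
  k=1: C(4,1)·0.584^1·0.416^3 = 0.1681717
  k=2: C(4,2)·0.584^2·0.416^2 = 0.3541307
P(X ≤ 2) = 0.5522508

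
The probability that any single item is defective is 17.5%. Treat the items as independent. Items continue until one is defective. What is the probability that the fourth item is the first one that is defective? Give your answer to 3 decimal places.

0.098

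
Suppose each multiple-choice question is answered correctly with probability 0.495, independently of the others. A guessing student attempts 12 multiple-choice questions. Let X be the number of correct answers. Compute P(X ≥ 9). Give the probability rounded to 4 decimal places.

X ~ Binomial(12, 0.495); P(X ≥ 9) = Σ C(12,k) p^k (1−p)^(12−k) over k:
  k=9: C(12,9)·0.495^9·0.505^3 = 0.050553
  k=10: C(12,10)·0.495^10·0.505^2 = 0.014865
  k=11: C(12,11)·0.495^11·0.505^1 = 0.002649
  k=12: C(12,12)·0.495^12·0.505^0 = 0.000216
Total = 0.068284

0.0683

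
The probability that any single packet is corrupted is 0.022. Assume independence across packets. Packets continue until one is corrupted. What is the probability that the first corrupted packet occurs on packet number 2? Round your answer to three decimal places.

0.022

Geometric (trials to first success), p = 0.022.
P(Y = 2) = (1−p)^1 · p = 0.978 · 0.022 = 0.02152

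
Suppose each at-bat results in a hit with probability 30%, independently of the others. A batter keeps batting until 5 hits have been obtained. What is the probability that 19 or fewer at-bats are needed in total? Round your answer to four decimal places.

Finishing within 19 at-bats ⇔ at least 5 successes in the first 19. With X ~ Binomial(19, 0.30), P(Y ≤ 19) = 1 − P(X ≤ 4).
  k=0: C(19,0)·0.30^0·0.70^19 = 0.001140
  k=1: C(19,1)·0.30^1·0.70^18 = 0.009282
  k=2: C(19,2)·0.30^2·0.70^17 = 0.035802
  k=3: C(19,3)·0.30^3·0.70^16 = 0.086947
  k=4: C(19,4)·0.30^4·0.70^15 = 0.149053
1 − 0.282224 = 0.717776

0.7178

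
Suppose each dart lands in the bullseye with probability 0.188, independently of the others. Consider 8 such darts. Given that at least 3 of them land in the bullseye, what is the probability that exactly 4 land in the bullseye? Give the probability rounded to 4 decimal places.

X ~ Binomial(8, 0.188). Want P(X=4 | X≥3) = P(X=4) / P(X≥3).
P(X=4) = C(8,4)·0.188^4·0.812^4 = 0.038015
P(X≥3) = 1 − 0.188994 − 0.350058 − 0.283668 = 0.177280
Ratio = 0.038015 / 0.177280 = 0.214434

0.2144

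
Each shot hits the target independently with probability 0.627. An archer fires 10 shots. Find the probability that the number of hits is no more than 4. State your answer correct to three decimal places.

0.125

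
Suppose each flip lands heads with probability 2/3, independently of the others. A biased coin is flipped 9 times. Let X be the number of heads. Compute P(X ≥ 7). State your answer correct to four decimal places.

0.3772

X ~ Binomial(9, 0.666667); P(X ≥ 7) = Σ C(9,k) p^k (1−p)^(9−k) over k:
  k=7: C(9,7)·0.666667^7·0.333333^2 = 0.234111
  k=8: C(9,8)·0.666667^8·0.333333^1 = 0.117055
  k=9: C(9,9)·0.666667^9·0.333333^0 = 0.026012
Total = 0.377178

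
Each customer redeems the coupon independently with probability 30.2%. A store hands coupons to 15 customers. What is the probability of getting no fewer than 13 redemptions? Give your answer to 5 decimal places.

0.00001

X ~ Binomial(15, 0.302); P(X ≥ 13) = Σ C(15,k) p^k (1−p)^(15−k) over k:
  k=13: C(15,13)·0.302^13·0.698^2 = 0.0000089
  k=14: C(15,14)·0.302^14·0.698^1 = 0.0000005
  k=15: C(15,15)·0.302^15·0.698^0 = 0.0000000
Total = 0.0000095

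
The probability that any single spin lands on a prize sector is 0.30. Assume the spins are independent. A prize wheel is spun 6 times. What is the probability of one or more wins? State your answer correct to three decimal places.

0.882

P(at least one) = 1 − P(none) = 1 − (1 − 0.30)^6
= 1 − 0.11765 = 0.88235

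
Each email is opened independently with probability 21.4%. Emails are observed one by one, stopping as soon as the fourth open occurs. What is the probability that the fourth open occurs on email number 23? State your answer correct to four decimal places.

0.0333

Y = trial on which the fourth success occurs; negative binomial, r=4, p=0.214.
P(Y=23) = C(22,3) · p^4 · (1−p)^19
= 1540 · 0.0020973 · 0.010305 = 0.033282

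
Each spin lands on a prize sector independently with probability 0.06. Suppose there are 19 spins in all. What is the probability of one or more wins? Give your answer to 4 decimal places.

P(at least one) = 1 − P(none) = 1 − (1 − 0.06)^19
= 1 − 0.308624 = 0.691376

0.6914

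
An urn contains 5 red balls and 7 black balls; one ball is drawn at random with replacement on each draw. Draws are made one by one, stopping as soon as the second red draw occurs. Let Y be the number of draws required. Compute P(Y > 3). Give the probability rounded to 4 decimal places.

0.6238

Needing more than 3 draws ⇔ fewer than 2 successes in the first 3. With X ~ Binomial(3, 0.416667), P(Y > 3) = P(X ≤ 1).
  k=0: C(3,0)·0.416667^0·0.583333^3 = 0.198495
  k=1: C(3,1)·0.416667^1·0.583333^2 = 0.425347
P(X ≤ 1) = 0.623843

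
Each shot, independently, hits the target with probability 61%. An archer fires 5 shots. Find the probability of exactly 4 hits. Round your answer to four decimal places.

0.2700

X ~ Binomial(n=5, p=0.61).
P(X=4) = C(5,4) · p^4 · (1−p)^1
= 5 · 0.13846 · 0.39 = 0.269994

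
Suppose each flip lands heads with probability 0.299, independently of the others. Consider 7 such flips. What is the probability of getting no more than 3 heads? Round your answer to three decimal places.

0.875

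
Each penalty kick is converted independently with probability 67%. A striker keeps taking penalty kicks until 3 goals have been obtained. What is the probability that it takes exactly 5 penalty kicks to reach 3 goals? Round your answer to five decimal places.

Y = trial on which the third success occurs; negative binomial, r=3, p=0.67.
P(Y=5) = C(4,2) · p^3 · (1−p)^2
= 6 · 0.30076 · 0.1089 = 0.1965185

0.19652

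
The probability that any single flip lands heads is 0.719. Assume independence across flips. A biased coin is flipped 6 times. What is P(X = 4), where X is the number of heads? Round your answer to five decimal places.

X ~ Binomial(n=6, p=0.719).
P(X=4) = C(6,4) · p^4 · (1−p)^2
= 15 · 0.26725 · 0.078961 = 0.3165333

0.31653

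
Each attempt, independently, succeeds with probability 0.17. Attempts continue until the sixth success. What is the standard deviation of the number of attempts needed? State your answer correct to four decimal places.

Y = total attempts until the sixth success; negative binomial with r=6, p=0.17.
SD(Y) = √[r(1−p)/p²] = √(172.318339) = 13.127008

13.1270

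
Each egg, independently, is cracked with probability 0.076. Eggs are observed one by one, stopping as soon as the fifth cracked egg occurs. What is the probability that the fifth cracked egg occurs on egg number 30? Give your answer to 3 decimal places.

0.008

Y = trial on which the fifth success occurs; negative binomial, r=5, p=0.076.
P(Y=30) = C(29,4) · p^5 · (1−p)^25
= 23751 · 2.5355e-06 · 0.13861 = 0.00835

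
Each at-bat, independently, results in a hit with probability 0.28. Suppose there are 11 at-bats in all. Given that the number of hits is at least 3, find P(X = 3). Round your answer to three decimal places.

0.413

X ~ Binomial(11, 0.28). Want P(X=3 | X≥3) = P(X=3) / P(X≥3).
P(X=3) = C(11,3)·0.28^3·0.72^8 = 0.26159
P(X≥3) = 1 − 0.02696 − 0.11531 − 0.22422 = 0.63351
Ratio = 0.26159 / 0.63351 = 0.41292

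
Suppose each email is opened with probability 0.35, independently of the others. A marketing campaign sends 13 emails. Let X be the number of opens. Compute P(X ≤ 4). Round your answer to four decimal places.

X ~ Binomial(13, 0.35); P(X ≤ 4) = Σ C(13,k) p^k (1−p)^(13−k) over k:
  k=0: C(13,0)·0.35^0·0.65^13 = 0.003697
  k=1: C(13,1)·0.35^1·0.65^12 = 0.025880
  k=2: C(13,2)·0.35^2·0.65^11 = 0.083614
  k=3: C(13,3)·0.35^3·0.65^10 = 0.165084
  k=4: C(13,4)·0.35^4·0.65^9 = 0.222228
Total = 0.500503

0.5005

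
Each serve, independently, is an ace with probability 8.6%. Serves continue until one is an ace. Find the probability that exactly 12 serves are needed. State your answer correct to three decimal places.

0.032

Geometric (trials to first success), p = 0.086.
P(Y = 12) = (1−p)^11 · p = 0.37188 · 0.086 = 0.03198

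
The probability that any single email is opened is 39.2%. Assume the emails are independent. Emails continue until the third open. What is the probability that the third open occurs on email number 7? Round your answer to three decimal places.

Y = trial on which the third success occurs; negative binomial, r=3, p=0.392.
P(Y=7) = C(6,2) · p^3 · (1−p)^4
= 15 · 0.060236 · 0.13665 = 0.12347

0.123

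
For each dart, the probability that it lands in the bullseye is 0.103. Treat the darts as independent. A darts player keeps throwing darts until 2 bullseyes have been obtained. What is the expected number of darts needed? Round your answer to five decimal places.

19.41748

Y = total darts until the second success; negative binomial with r=2, p=0.103.
E[Y] = r / p = 2 / 0.103 = 19.4174757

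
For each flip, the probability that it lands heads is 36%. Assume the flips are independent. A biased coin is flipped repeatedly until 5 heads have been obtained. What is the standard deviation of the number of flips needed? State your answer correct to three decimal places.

Y = total flips until the fifth success; negative binomial with r=5, p=0.36.
SD(Y) = √[r(1−p)/p²] = √(24.69136) = 4.96904

4.969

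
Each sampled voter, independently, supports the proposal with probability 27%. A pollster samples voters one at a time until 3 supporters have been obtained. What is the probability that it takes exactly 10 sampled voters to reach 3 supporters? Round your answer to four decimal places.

Y = trial on which the third success occurs; negative binomial, r=3, p=0.27.
P(Y=10) = C(9,2) · p^3 · (1−p)^7
= 36 · 0.019683 · 0.11047 = 0.078281

0.0783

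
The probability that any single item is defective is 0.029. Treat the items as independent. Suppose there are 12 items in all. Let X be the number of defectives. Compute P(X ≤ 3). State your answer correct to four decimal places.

0.9997

X ~ Binomial(12, 0.029); P(X ≤ 3) = Σ C(12,k) p^k (1−p)^(12−k) over k:
  k=0: C(12,0)·0.029^0·0.971^12 = 0.702475
  k=1: C(12,1)·0.029^1·0.971^11 = 0.251762
  k=2: C(12,2)·0.029^2·0.971^10 = 0.041355
  k=3: C(12,3)·0.029^3·0.971^9 = 0.004117
Total = 0.999710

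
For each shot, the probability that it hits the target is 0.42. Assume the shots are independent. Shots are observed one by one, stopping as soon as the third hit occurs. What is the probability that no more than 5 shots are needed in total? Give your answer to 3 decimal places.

Finishing within 5 shots ⇔ at least 3 successes in the first 5. With X ~ Binomial(5, 0.42), P(Y ≤ 5) = 1 − P(X ≤ 2).
  k=0: C(5,0)·0.42^0·0.58^5 = 0.06564
  k=1: C(5,1)·0.42^1·0.58^4 = 0.23765
  k=2: C(5,2)·0.42^2·0.58^3 = 0.34418
1 − 0.64746 = 0.35254

0.353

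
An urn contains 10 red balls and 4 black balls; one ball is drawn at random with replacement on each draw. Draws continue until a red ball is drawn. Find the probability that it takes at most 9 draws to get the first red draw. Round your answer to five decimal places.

0.99999

Y = number of draws to the first success; geometric, p = 0.714286.
P(Y ≤ 9) = 1 − (1−p)^9 = 1 − 0.0000127 = 0.9999873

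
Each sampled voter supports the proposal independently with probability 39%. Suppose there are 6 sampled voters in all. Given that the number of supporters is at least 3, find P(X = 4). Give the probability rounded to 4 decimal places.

0.2969

X ~ Binomial(6, 0.39). Want P(X=4 | X≥3) = P(X=4) / P(X≥3).
P(X=4) = C(6,4)·0.39^4·0.61^2 = 0.129125
P(X≥3) = 1 − 0.051520 − 0.197636 − 0.315893 = 0.434951
Ratio = 0.129125 / 0.434951 = 0.296872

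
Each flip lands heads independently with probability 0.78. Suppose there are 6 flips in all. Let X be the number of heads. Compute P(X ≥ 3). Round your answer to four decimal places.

X ~ Binomial(6, 0.78); P(X ≥ 3) = Σ C(6,k) p^k (1−p)^(6−k) over k:
  k=3: C(6,3)·0.78^3·0.22^3 = 0.101061
  k=4: C(6,4)·0.78^4·0.22^2 = 0.268729
  k=5: C(6,5)·0.78^5·0.22^1 = 0.381107
  k=6: C(6,6)·0.78^6·0.22^0 = 0.225200
Total = 0.976097

0.9761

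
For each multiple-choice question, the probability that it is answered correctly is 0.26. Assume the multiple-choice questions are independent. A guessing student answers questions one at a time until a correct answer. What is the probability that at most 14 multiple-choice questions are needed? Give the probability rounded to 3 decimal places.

Y = number of multiple-choice questions to the first success; geometric, p = 0.26.
P(Y ≤ 14) = 1 − (1−p)^14 = 1 − 0.01477 = 0.98523

0.985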